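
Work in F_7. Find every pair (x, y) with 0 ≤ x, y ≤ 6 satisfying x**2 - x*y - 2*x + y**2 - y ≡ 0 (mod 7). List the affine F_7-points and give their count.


Affine F_7-points: {(0, 0), (0, 1), (1, 4), (1, 5), (2, 0), (2, 3), (3, 1), (3, 3), (4, 6), (5, 2), (5, 4), (6, 2), (6, 5)}; count = 13.

For each of the 49 pairs (x, y) ∈ F_7², evaluate f(x, y) mod 7. Record the zeros.
  x = 0: [0↦0, 1↦0, 2↦2, 3↦6, 4↦5, 5↦6, 6↦2]  zeros at y ∈ {0, 1}
  x = 1: [0↦6, 1↦5, 2↦6, 3↦2, 4↦0, 5↦0, 6↦2]  zeros at y ∈ {4, 5}
  x = 2: [0↦0, 1↦5, 2↦5, 3↦0, 4↦4, 5↦3, 6↦4]  zeros at y ∈ {0, 3}
  x = 3: [0↦3, 1↦0, 2↦6, 3↦0, 4↦3, 5↦1, 6↦1]  zeros at y ∈ {1, 3}
  x = 4: [0↦1, 1↦4, 2↦2, 3↦2, 4↦4, 5↦1, 6↦0]  zeros at y ∈ {6}
  x = 5: [0↦1, 1↦3, 2↦0, 3↦6, 4↦0, 5↦3, 6↦1]  zeros at y ∈ {2, 4}
  x = 6: [0↦3, 1↦4, 2↦0, 3↦5, 4↦5, 5↦0, 6↦4]  zeros at y ∈ {2, 5}
Collecting zeros: affine points = {(0, 0), (0, 1), (1, 4), (1, 5), (2, 0), (2, 3), (3, 1), (3, 3), (4, 6), (5, 2), (5, 4), (6, 2), (6, 5)}.
Total count |C(F_7)_aff| = 13.


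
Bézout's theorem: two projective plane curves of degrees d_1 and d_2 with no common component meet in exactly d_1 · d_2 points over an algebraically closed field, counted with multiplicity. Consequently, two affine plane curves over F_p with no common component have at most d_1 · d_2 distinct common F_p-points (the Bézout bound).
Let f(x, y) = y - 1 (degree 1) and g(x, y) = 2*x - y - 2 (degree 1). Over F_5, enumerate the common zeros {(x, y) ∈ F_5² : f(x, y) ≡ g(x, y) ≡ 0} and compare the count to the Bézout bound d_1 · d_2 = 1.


Common zeros: {(4, 1)}; count = 1; Bézout bound = 1.

deg(f) = 1, deg(g) = 1, so Bézout bound = 1.
Scan x ∈ F_5. For each x, list the y ∈ F_5 with f(x, y) ≡ 0 and those with g(x, y) ≡ 0 (mod 5); the common zeros in that column are the intersection.
  x = 0: f ≡ 0 at y ∈ {1}; g ≡ 0 at y ∈ {3}; common: ∅.
  x = 1: f ≡ 0 at y ∈ {1}; g ≡ 0 at y ∈ {0}; common: ∅.
  x = 2: f ≡ 0 at y ∈ {1}; g ≡ 0 at y ∈ {2}; common: ∅.
  x = 3: f ≡ 0 at y ∈ {1}; g ≡ 0 at y ∈ {4}; common: ∅.
  x = 4: f ≡ 0 at y ∈ {1}; g ≡ 0 at y ∈ {1}; common: {1}.
Collecting: common zeros = {(4, 1)}, so the count is 1.
Comparison with the Bézout bound: 1 ≤ 1 = deg(f)·deg(g), as expected for curves with no common component (the bound is attained).


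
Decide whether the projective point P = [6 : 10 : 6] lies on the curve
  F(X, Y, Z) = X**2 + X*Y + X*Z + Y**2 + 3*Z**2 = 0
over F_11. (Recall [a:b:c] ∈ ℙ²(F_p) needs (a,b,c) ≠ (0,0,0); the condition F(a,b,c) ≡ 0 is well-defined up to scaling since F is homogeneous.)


F(6,10,6) ≡ 10 (mod 11); P is NOT on the curve.

Evaluate F(6, 10, 6) term-by-term (mod 11).
  X**2 ↦ 1·36·1·1 = 36
  X*Y ↦ 1·6·10·1 = 60
  X*Z ↦ 1·6·1·6 = 36
  Y**2 ↦ 1·1·100·1 = 100
  3*Z**2 ↦ 3·1·1·36 = 108
Sum: F(6, 10, 6) = (36) + (60) + (36) + (100) + (108) = 340.
Reducing mod 11: 340 ≡ 10 (mod 11).
Since F(a, b, c) ≡ 10 ≠ 0 (mod 11), P does NOT lie on the curve.


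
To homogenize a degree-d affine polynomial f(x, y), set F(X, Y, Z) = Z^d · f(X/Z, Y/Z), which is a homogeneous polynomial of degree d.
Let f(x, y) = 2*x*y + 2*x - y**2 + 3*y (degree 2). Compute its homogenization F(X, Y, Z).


F(X, Y, Z) = 2*X*Y + 2*X*Z - Y**2 + 3*Y*Z

deg(f) = 2.
Substitute x = X/Z, y = Y/Z into f, then multiply by Z^2.
  monomial 2·x^1·y^1 ↦ 2·X^1·Y^1·Z^0.
  monomial 2·x^1·y^0 ↦ 2·X^1·Y^0·Z^1.
  monomial -1·x^0·y^2 ↦ -1·X^0·Y^2·Z^0.
  monomial 3·x^0·y^1 ↦ 3·X^0·Y^1·Z^1.
Collecting: F(X, Y, Z) = 2*X*Y + 2*X*Z - Y**2 + 3*Y*Z.


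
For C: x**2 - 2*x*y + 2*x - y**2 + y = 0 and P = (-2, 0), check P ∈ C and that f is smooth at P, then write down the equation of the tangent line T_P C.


Tangent line at P: -2*x + 5*y - 4 = 0.

Step 1: f(-2, 0) = 0, so P lies on C.
Step 2: partial derivatives
  f_x(x, y) = 2*x - 2*y + 2, f_y(x, y) = -2*x - 2*y + 1.
  f_x(P) = -2, f_y(P) = 5 (gradient nonzero, so P is smooth).
Step 3: tangent line at P: -2·(x − -2) + 5·(y − 0) = 0.
Expanding: -2*x + 5*y - 4 = 0.


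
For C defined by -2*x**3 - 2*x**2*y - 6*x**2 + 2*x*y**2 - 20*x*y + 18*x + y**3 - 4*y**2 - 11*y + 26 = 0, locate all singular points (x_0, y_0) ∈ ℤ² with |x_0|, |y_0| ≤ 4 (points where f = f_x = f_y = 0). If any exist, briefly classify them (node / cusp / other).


Singular points: {(-2, 3)}; classification: cusp.

Compute partial derivatives:
  f_x = -6*x**2 - 4*x*y - 12*x + 2*y**2 - 20*y + 18.
  f_y = -2*x**2 + 4*x*y - 20*x + 3*y**2 - 8*y - 11.
Scan x_0 ∈ {−4, ..., 4}. For each x_0, f_y(x_0, y) is a polynomial in y; find its integer roots y ∈ {−4, ..., 4}, then test f_x and f at those candidates.
  x = -4: f_y(-4, y) = 3*y**2 - 24*y + 37; no integer root y with |y| ≤ 4.
  x = -3: f_y(-3, y) = 3*y**2 - 20*y + 31; no integer root y with |y| ≤ 4.
  x = -2: f_y(-2, y) = 3*y**2 - 16*y + 21; vanishes at y ∈ {3}. (-2, 3): f_x = 0, f = 0 — SINGULAR.
  x = -1: f_y(-1, y) = 3*y**2 - 12*y + 7; no integer root y with |y| ≤ 4.
  x = 0: f_y(0, y) = 3*y**2 - 8*y - 11; vanishes at y ∈ {-1}. (0, -1): f_x = 40 ≠ 0.
  x = 1: f_y(1, y) = 3*y**2 - 4*y - 33; no integer root y with |y| ≤ 4.
  x = 2: f_y(2, y) = 3*y**2 - 59; no integer root y with |y| ≤ 4.
  x = 3: f_y(3, y) = 3*y**2 + 4*y - 89; no integer root y with |y| ≤ 4.
  x = 4: f_y(4, y) = 3*y**2 + 8*y - 123; no integer root y with |y| ≤ 4.
Only singular point on the grid: (-2, 3).
Classify: substitute x = -2 + u, y = 3 + v and expand: f = -2*u**3 - 2*u**2*v + 2*u*v**2 + v**3 + v**2.
No constant or linear terms (consistent with a singular point). Quadratic part: v**2. Cubic part: -2*u**3 - 2*u**2*v + 2*u*v**2 + v**3.
The quadratic part v**2 is a perfect square, so there is a single (double) tangent line v = 0, i.e. y = 3. Restricting the cubic part to that line (v = 0) leaves -2*u**3 ≠ 0, so f is not divisible by v and the branch is v² ≈ 2*u**3 to lowest order — this is a cusp.
Classification: cusp.


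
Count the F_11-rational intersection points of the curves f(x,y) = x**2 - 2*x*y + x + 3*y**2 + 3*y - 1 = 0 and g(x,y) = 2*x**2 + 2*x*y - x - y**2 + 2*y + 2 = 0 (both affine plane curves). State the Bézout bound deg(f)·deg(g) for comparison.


Common zeros: ∅; count = 0; Bézout bound = 4.

deg(f) = 2, deg(g) = 2, so Bézout bound = 4.
Scan x ∈ F_11. For each x, list the y ∈ F_11 with f(x, y) ≡ 0 and those with g(x, y) ≡ 0 (mod 11); the common zeros in that column are the intersection.
  x = 0: f ≡ 0 at y ∈ ∅; g ≡ 0 at y ∈ {6, 7}; common: ∅.
  x = 1: f ≡ 0 at y ∈ {9}; g ≡ 0 at y ∈ ∅; common: ∅.
  x = 2: f ≡ 0 at y ∈ ∅; g ≡ 0 at y ∈ ∅; common: ∅.
  x = 3: f ≡ 0 at y ∈ {0, 1}; g ≡ 0 at y ∈ {4}; common: ∅.
  x = 4: f ≡ 0 at y ∈ ∅; g ≡ 0 at y ∈ {5}; common: ∅.
  x = 5: f ≡ 0 at y ∈ {8, 9}; g ≡ 0 at y ∈ ∅; common: ∅.
  x = 6: f ≡ 0 at y ∈ ∅; g ≡ 0 at y ∈ ∅; common: ∅.
  x = 7: f ≡ 0 at y ∈ {0}; g ≡ 0 at y ∈ {2, 3}; common: ∅.
  x = 8: f ≡ 0 at y ∈ ∅; g ≡ 0 at y ∈ {2, 5}; common: ∅.
  x = 9: f ≡ 0 at y ∈ {1, 4}; g ≡ 0 at y ∈ ∅; common: ∅.
  x = 10: f ≡ 0 at y ∈ {5, 8}; g ≡ 0 at y ∈ {4, 7}; common: ∅.
Collecting: common zeros = ∅, so the count is 0.
Comparison with the Bézout bound: 0 ≤ 4 = deg(f)·deg(g), as expected for curves with no common component (the affine F_11-count falls short of the bound because intersections may lie at infinity, over extension fields, or carry multiplicity).


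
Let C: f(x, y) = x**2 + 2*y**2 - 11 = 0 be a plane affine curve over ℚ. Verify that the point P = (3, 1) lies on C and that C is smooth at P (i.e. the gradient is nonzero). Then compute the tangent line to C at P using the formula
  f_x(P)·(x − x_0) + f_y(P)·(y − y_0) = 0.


Tangent line at P: 6*x + 4*y - 22 = 0.

Step 1: f(3, 1) = 0, so P lies on C.
Step 2: partial derivatives
  f_x(x, y) = 2*x, f_y(x, y) = 4*y.
  f_x(P) = 6, f_y(P) = 4 (gradient nonzero, so P is smooth).
Step 3: tangent line at P: 6·(x − 3) + 4·(y − 1) = 0.
Expanding: 6*x + 4*y - 22 = 0.


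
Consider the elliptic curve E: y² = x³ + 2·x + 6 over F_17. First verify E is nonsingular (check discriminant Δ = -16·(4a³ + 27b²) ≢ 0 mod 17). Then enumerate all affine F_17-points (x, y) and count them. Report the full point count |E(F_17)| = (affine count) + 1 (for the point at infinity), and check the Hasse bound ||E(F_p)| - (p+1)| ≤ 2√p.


Affine points = {(1, 3), (1, 14), (2, 1), (2, 16), (6, 8), (6, 9), (11, 4), (11, 13), (13, 6), (13, 11)}; affine count = 10; |E(F_17)| = 11.

Discriminant check: Δ ∝ 4a³ + 27b² = 4·2³ + 27·6² = 4·8 + 27·36 ≡ 1 (mod 17). Nonzero ⇒ E is nonsingular.
For each x ∈ F_17, compute rhs = x³ + 2·x + 6 mod 17, then count y ∈ F_17 with y² ≡ rhs.
  x = 0: rhs = 6, matching y values: none (0 points).
  x = 1: rhs = 9, matching y values: 3, 14 (2 points).
  x = 2: rhs = 1, matching y values: 1, 16 (2 points).
  x = 3: rhs = 5, matching y values: none (0 points).
  x = 4: rhs = 10, matching y values: none (0 points).
  x = 5: rhs = 5, matching y values: none (0 points).
  x = 6: rhs = 13, matching y values: 8, 9 (2 points).
  x = 7: rhs = 6, matching y values: none (0 points).
  x = 8: rhs = 7, matching y values: none (0 points).
  x = 9: rhs = 5, matching y values: none (0 points).
  x = 10: rhs = 6, matching y values: none (0 points).
  x = 11: rhs = 16, matching y values: 4, 13 (2 points).
  x = 12: rhs = 7, matching y values: none (0 points).
  x = 13: rhs = 2, matching y values: 6, 11 (2 points).
  x = 14: rhs = 7, matching y values: none (0 points).
  x = 15: rhs = 11, matching y values: none (0 points).
  x = 16: rhs = 3, matching y values: none (0 points).
Total affine count: 10.
Full point count |E(F_17)| = 10 + 1 = 11.
Hasse bound: |11 − (17+1)| = |-7| = 7 ≤ 2√17 ≈ 8.2462 ✓.


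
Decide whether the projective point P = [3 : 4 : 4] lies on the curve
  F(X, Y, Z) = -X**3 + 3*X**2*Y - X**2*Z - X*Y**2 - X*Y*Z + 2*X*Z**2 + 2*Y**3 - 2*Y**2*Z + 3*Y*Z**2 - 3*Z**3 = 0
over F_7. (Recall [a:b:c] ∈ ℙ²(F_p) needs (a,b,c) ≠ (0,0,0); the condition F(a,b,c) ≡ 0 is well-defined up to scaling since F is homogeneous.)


F(3,4,4) ≡ 3 (mod 7); P is NOT on the curve.

Evaluate F(3, 4, 4) term-by-term (mod 7).
  -X**3 ↦ -1·27·1·1 = -27
  3*X**2*Y ↦ 3·9·4·1 = 108
  -X**2*Z ↦ -1·9·1·4 = -36
  -X*Y**2 ↦ -1·3·16·1 = -48
  -X*Y*Z ↦ -1·3·4·4 = -48
  2*X*Z**2 ↦ 2·3·1·16 = 96
  2*Y**3 ↦ 2·1·64·1 = 128
  -2*Y**2*Z ↦ -2·1·16·4 = -128
  3*Y*Z**2 ↦ 3·1·4·16 = 192
  -3*Z**3 ↦ -3·1·1·64 = -192
Sum: F(3, 4, 4) = (-27) + (108) + (-36) + (-48) + (-48) + (96) + (128) + (-128) + (192) + (-192) = 45.
Reducing mod 7: 45 ≡ 3 (mod 7).
Since F(a, b, c) ≡ 3 ≠ 0 (mod 7), P does NOT lie on the curve.


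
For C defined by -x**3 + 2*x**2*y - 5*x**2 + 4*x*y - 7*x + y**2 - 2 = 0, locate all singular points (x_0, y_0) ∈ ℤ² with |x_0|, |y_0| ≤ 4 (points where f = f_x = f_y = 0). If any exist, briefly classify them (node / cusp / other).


Singular points: {(-1, 1)}; classification: cusp.

Compute partial derivatives:
  f_x = -3*x**2 + 4*x*y - 10*x + 4*y - 7.
  f_y = 2*x**2 + 4*x + 2*y.
Scan x_0 ∈ {−4, ..., 4}. For each x_0, f_y(x_0, y) is a polynomial in y; find its integer roots y ∈ {−4, ..., 4}, then test f_x and f at those candidates.
  x = -4: f_y(-4, y) = 2*y + 16; no integer root y with |y| ≤ 4.
  x = -3: f_y(-3, y) = 2*y + 6; vanishes at y ∈ {-3}. (-3, -3): f_x = 20 ≠ 0.
  x = -2: f_y(-2, y) = 2*y; vanishes at y ∈ {0}. (-2, 0): f_x = 1 ≠ 0.
  x = -1: f_y(-1, y) = 2*y - 2; vanishes at y ∈ {1}. (-1, 1): f_x = 0, f = 0 — SINGULAR.
  x = 0: f_y(0, y) = 2*y; vanishes at y ∈ {0}. (0, 0): f_x = -7 ≠ 0.
  x = 1: f_y(1, y) = 2*y + 6; vanishes at y ∈ {-3}. (1, -3): f_x = -44 ≠ 0.
  x = 2: f_y(2, y) = 2*y + 16; no integer root y with |y| ≤ 4.
  x = 3: f_y(3, y) = 2*y + 30; no integer root y with |y| ≤ 4.
  x = 4: f_y(4, y) = 2*y + 48; no integer root y with |y| ≤ 4.
Only singular point on the grid: (-1, 1).
Classify: substitute x = -1 + u, y = 1 + v and expand: f = -u**3 + 2*u**2*v + v**2.
No constant or linear terms (consistent with a singular point). Quadratic part: v**2. Cubic part: -u**3 + 2*u**2*v.
The quadratic part v**2 is a perfect square, so there is a single (double) tangent line v = 0, i.e. y = 1. Restricting the cubic part to that line (v = 0) leaves -u**3 ≠ 0, so f is not divisible by v and the branch is v² ≈ u**3 to lowest order — this is a cusp.
Classification: cusp.


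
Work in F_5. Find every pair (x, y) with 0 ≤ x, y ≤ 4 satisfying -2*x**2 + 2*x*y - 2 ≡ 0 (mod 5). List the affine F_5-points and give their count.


Affine F_5-points: {(1, 2), (2, 0), (3, 0), (4, 3)}; count = 4.

For each of the 25 pairs (x, y) ∈ F_5², evaluate f(x, y) mod 5. Record the zeros.
  x = 0: [0↦3, 1↦3, 2↦3, 3↦3, 4↦3]  zeros at y ∈ ∅
  x = 1: [0↦1, 1↦3, 2↦0, 3↦2, 4↦4]  zeros at y ∈ {2}
  x = 2: [0↦0, 1↦4, 2↦3, 3↦2, 4↦1]  zeros at y ∈ {0}
  x = 3: [0↦0, 1↦1, 2↦2, 3↦3, 4↦4]  zeros at y ∈ {0}
  x = 4: [0↦1, 1↦4, 2↦2, 3↦0, 4↦3]  zeros at y ∈ {3}
Collecting zeros: affine points = {(1, 2), (2, 0), (3, 0), (4, 3)}.
Total count |C(F_5)_aff| = 4.


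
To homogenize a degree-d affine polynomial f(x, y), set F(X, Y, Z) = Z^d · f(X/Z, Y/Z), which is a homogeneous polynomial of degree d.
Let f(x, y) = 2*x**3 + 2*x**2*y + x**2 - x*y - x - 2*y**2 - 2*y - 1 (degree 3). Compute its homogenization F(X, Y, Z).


F(X, Y, Z) = 2*X**3 + 2*X**2*Y + X**2*Z - X*Y*Z - X*Z**2 - 2*Y**2*Z - 2*Y*Z**2 - Z**3

deg(f) = 3.
Substitute x = X/Z, y = Y/Z into f, then multiply by Z^3.
  monomial 2·x^3·y^0 ↦ 2·X^3·Y^0·Z^0.
  monomial 2·x^2·y^1 ↦ 2·X^2·Y^1·Z^0.
  monomial 1·x^2·y^0 ↦ 1·X^2·Y^0·Z^1.
  monomial -1·x^1·y^1 ↦ -1·X^1·Y^1·Z^1.
  monomial -1·x^1·y^0 ↦ -1·X^1·Y^0·Z^2.
  monomial -2·x^0·y^2 ↦ -2·X^0·Y^2·Z^1.
  monomial -2·x^0·y^1 ↦ -2·X^0·Y^1·Z^2.
  monomial -1·x^0·y^0 ↦ -1·X^0·Y^0·Z^3.
Collecting: F(X, Y, Z) = 2*X**3 + 2*X**2*Y + X**2*Z - X*Y*Z - X*Z**2 - 2*Y**2*Z - 2*Y*Z**2 - Z**3.


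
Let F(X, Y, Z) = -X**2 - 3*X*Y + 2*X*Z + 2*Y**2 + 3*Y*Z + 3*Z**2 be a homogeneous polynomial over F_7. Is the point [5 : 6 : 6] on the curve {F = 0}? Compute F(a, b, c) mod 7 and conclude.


F(5,6,6) ≡ 2 (mod 7); P is NOT on the curve.

Evaluate F(5, 6, 6) term-by-term (mod 7).
  -X**2 ↦ -1·25·1·1 = -25
  -3*X*Y ↦ -3·5·6·1 = -90
  2*X*Z ↦ 2·5·1·6 = 60
  2*Y**2 ↦ 2·1·36·1 = 72
  3*Y*Z ↦ 3·1·6·6 = 108
  3*Z**2 ↦ 3·1·1·36 = 108
Sum: F(5, 6, 6) = (-25) + (-90) + (60) + (72) + (108) + (108) = 233.
Reducing mod 7: 233 ≡ 2 (mod 7).
Since F(a, b, c) ≡ 2 ≠ 0 (mod 7), P does NOT lie on the curve.


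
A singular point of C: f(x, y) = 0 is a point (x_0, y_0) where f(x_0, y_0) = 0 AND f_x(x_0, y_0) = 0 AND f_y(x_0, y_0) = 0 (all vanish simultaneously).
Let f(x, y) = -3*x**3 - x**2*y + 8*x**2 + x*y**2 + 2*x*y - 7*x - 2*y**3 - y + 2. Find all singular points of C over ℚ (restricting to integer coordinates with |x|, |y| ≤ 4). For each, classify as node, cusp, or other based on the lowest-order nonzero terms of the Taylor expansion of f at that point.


Singular points: {(1, 0)}; classification: node.

Compute partial derivatives:
  f_x = -9*x**2 - 2*x*y + 16*x + y**2 + 2*y - 7.
  f_y = -x**2 + 2*x*y + 2*x - 6*y**2 - 1.
Scan x_0 ∈ {−4, ..., 4}. For each x_0, f_y(x_0, y) is a polynomial in y; find its integer roots y ∈ {−4, ..., 4}, then test f_x and f at those candidates.
  x = -4: f_y(-4, y) = -6*y**2 - 8*y - 25; no integer root y with |y| ≤ 4.
  x = -3: f_y(-3, y) = -6*y**2 - 6*y - 16; no integer root y with |y| ≤ 4.
  x = -2: f_y(-2, y) = -6*y**2 - 4*y - 9; no integer root y with |y| ≤ 4.
  x = -1: f_y(-1, y) = -6*y**2 - 2*y - 4; no integer root y with |y| ≤ 4.
  x = 0: f_y(0, y) = -6*y**2 - 1; no integer root y with |y| ≤ 4.
  x = 1: f_y(1, y) = -6*y**2 + 2*y; vanishes at y ∈ {0}. (1, 0): f_x = 0, f = 0 — SINGULAR.
  x = 2: f_y(2, y) = -6*y**2 + 4*y - 1; no integer root y with |y| ≤ 4.
  x = 3: f_y(3, y) = -6*y**2 + 6*y - 4; no integer root y with |y| ≤ 4.
  x = 4: f_y(4, y) = -6*y**2 + 8*y - 9; no integer root y with |y| ≤ 4.
Only singular point on the grid: (1, 0).
Classify: substitute x = 1 + u, y = 0 + v and expand: f = -3*u**3 - u**2*v - u**2 + u*v**2 - 2*v**3 + v**2.
No constant or linear terms (consistent with a singular point). Quadratic part: -u**2 + v**2. Cubic part: -3*u**3 - u**2*v + u*v**2 - 2*v**3.
The quadratic part v**2 - u**2 = (v − u)(v + u) splits into two distinct linear factors, so there are two distinct tangent lines y − 0 = ±(x − 1) — this is a node (ordinary double point).
Classification: node.


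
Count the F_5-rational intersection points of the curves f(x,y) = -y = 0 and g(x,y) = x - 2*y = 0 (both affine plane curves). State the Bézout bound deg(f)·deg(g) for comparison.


Common zeros: {(0, 0)}; count = 1; Bézout bound = 1.

deg(f) = 1, deg(g) = 1, so Bézout bound = 1.
Scan x ∈ F_5. For each x, list the y ∈ F_5 with f(x, y) ≡ 0 and those with g(x, y) ≡ 0 (mod 5); the common zeros in that column are the intersection.
  x = 0: f ≡ 0 at y ∈ {0}; g ≡ 0 at y ∈ {0}; common: {0}.
  x = 1: f ≡ 0 at y ∈ {0}; g ≡ 0 at y ∈ {3}; common: ∅.
  x = 2: f ≡ 0 at y ∈ {0}; g ≡ 0 at y ∈ {1}; common: ∅.
  x = 3: f ≡ 0 at y ∈ {0}; g ≡ 0 at y ∈ {4}; common: ∅.
  x = 4: f ≡ 0 at y ∈ {0}; g ≡ 0 at y ∈ {2}; common: ∅.
Collecting: common zeros = {(0, 0)}, so the count is 1.
Comparison with the Bézout bound: 1 ≤ 1 = deg(f)·deg(g), as expected for curves with no common component (the bound is attained).


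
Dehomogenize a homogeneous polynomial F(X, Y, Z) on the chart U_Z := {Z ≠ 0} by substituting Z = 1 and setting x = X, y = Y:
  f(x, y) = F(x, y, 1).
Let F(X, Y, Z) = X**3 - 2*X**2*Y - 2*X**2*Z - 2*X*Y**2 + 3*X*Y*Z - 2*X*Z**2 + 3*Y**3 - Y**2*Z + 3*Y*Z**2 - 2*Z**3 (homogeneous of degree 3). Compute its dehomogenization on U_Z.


f(x, y) = x**3 - 2*x**2*y - 2*x**2 - 2*x*y**2 + 3*x*y - 2*x + 3*y**3 - y**2 + 3*y - 2

On U_Z we set Z = 1. Each monomial c·X^i·Y^j·Z^k in F becomes c·x^i·y^j·1^k = c·x^i·y^j.
Substituting Z = 1: F(X, Y, 1) = x**3 - 2*x**2*y - 2*x**2 - 2*x*y**2 + 3*x*y - 2*x + 3*y**3 - y**2 + 3*y - 2.
Note: deg(f) ≤ deg(F) = 3; strict inequality happens when F is divisible by Z (lost terms).


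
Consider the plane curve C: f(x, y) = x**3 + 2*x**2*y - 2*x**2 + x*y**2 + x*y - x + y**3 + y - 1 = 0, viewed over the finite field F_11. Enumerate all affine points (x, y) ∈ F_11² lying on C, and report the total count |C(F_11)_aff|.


Affine F_11-points: {(0, 9), (1, 8), (2, 1), (3, 7), (4, 7), (5, 2), (7, 5)}; count = 7.

For each of the 121 pairs (x, y) ∈ F_11², evaluate f(x, y) mod 11. Record the zeros.
  x = 0: [0↦10, 1↦1, 2↦9, 3↦7, 4↦1, 5↦8, 6↦1, 7↦8, 8↦2, 9↦0, 10↦8]  zeros at y ∈ {9}
  x = 1: [0↦8, 1↦3, 2↦6, 3↦1, 4↦5, 5↦2, 6↦9, 7↦10, 8↦0, 9↦7, 10↦4]  zeros at y ∈ {8}
  x = 2: [0↦8, 1↦0, 2↦2, 3↦9, 4↦5, 5↦7, 6↦10, 7↦9, 8↦10, 9↦8, 10↦9]  zeros at y ∈ {1}
  x = 3: [0↦5, 1↦9, 2↦3, 3↦4, 4↦7, 5↦7, 6↦10, 7↦0, 8↦5, 9↦9, 10↦7]  zeros at y ∈ {7}
  x = 4: [0↦5, 1↦3, 2↦4, 3↦3, 4↦6, 5↦8, 6↦4, 7↦0, 8↦2, 9↦5, 10↦4]  zeros at y ∈ {7}
  x = 5: [0↦3, 1↦10, 2↦0, 3↦1, 4↦8, 5↦5, 6↦9, 7↦4, 8↦7, 9↦2, 10↦6]  zeros at y ∈ {2}
  x = 6: [0↦5, 1↦3, 2↦8, 3↦4, 4↦8, 5↦4, 6↦9, 7↦7, 8↦4, 9↦6, 10↦8]  zeros at y ∈ ∅
  x = 7: [0↦6, 1↦10, 2↦1, 3↦7, 4↦1, 5↦0, 6↦10, 7↦4, 8↦10, 9↦1, 10↦5]  zeros at y ∈ {5}
  x = 8: [0↦1, 1↦4, 2↦7, 3↦5, 4↦4, 5↦10, 6↦7, 7↦1, 8↦9, 9↦4, 10↦3]  zeros at y ∈ ∅
  x = 9: [0↦7, 1↦2, 2↦10, 3↦4, 4↦1, 5↦7, 6↦6, 7↦4, 8↦7, 9↦10, 10↦8]  zeros at y ∈ ∅
  x = 10: [0↦8, 1↦10, 2↦5, 3↦10, 4↦9, 5↦8, 6↦2, 7↦8, 8↦10, 9↦3, 10↦4]  zeros at y ∈ ∅
Collecting zeros: affine points = {(0, 9), (1, 8), (2, 1), (3, 7), (4, 7), (5, 2), (7, 5)}.
Total count |C(F_11)_aff| = 7.


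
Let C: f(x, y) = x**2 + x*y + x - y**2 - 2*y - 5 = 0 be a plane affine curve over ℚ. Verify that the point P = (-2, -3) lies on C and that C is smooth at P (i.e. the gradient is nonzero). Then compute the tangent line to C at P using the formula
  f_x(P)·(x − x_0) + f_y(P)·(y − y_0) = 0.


Tangent line at P: -6*x + 2*y - 6 = 0.

Step 1: f(-2, -3) = 0, so P lies on C.
Step 2: partial derivatives
  f_x(x, y) = 2*x + y + 1, f_y(x, y) = x - 2*y - 2.
  f_x(P) = -6, f_y(P) = 2 (gradient nonzero, so P is smooth).
Step 3: tangent line at P: -6·(x − -2) + 2·(y − -3) = 0.
Expanding: -6*x + 2*y - 6 = 0.


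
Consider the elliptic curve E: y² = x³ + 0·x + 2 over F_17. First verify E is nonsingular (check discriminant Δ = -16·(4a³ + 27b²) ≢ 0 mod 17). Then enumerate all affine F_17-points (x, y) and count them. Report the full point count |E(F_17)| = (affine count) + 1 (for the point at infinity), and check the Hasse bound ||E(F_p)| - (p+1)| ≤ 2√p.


Affine points = {(0, 6), (0, 11), (4, 7), (4, 10), (5, 5), (5, 12), (8, 2), (8, 15), (9, 0), (10, 4), (10, 13), (12, 8), (12, 9), (14, 3), (14, 14), (16, 1), (16, 16)}; affine count = 17; |E(F_17)| = 18.

Discriminant check: Δ ∝ 4a³ + 27b² = 4·0³ + 27·2² = 4·0 + 27·4 ≡ 6 (mod 17). Nonzero ⇒ E is nonsingular.
For each x ∈ F_17, compute rhs = x³ + 0·x + 2 mod 17, then count y ∈ F_17 with y² ≡ rhs.
  x = 0: rhs = 2, matching y values: 6, 11 (2 points).
  x = 1: rhs = 3, matching y values: none (0 points).
  x = 2: rhs = 10, matching y values: none (0 points).
  x = 3: rhs = 12, matching y values: none (0 points).
  x = 4: rhs = 15, matching y values: 7, 10 (2 points).
  x = 5: rhs = 8, matching y values: 5, 12 (2 points).
  x = 6: rhs = 14, matching y values: none (0 points).
  x = 7: rhs = 5, matching y values: none (0 points).
  x = 8: rhs = 4, matching y values: 2, 15 (2 points).
  x = 9: rhs = 0, matching y values: 0 (1 points).
  x = 10: rhs = 16, matching y values: 4, 13 (2 points).
  x = 11: rhs = 7, matching y values: none (0 points).
  x = 12: rhs = 13, matching y values: 8, 9 (2 points).
  x = 13: rhs = 6, matching y values: none (0 points).
  x = 14: rhs = 9, matching y values: 3, 14 (2 points).
  x = 15: rhs = 11, matching y values: none (0 points).
  x = 16: rhs = 1, matching y values: 1, 16 (2 points).
Total affine count: 17.
Full point count |E(F_17)| = 17 + 1 = 18.
Hasse bound: |18 − (17+1)| = |0| = 0 ≤ 2√17 ≈ 8.2462 ✓.


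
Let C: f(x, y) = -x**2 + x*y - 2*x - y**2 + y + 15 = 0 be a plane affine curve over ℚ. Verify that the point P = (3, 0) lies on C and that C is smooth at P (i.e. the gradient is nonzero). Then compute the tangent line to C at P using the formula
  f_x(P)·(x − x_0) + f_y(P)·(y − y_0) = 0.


Tangent line at P: -8*x + 4*y + 24 = 0.

Step 1: f(3, 0) = 0, so P lies on C.
Step 2: partial derivatives
  f_x(x, y) = -2*x + y - 2, f_y(x, y) = x - 2*y + 1.
  f_x(P) = -8, f_y(P) = 4 (gradient nonzero, so P is smooth).
Step 3: tangent line at P: -8·(x − 3) + 4·(y − 0) = 0.
Expanding: -8*x + 4*y + 24 = 0.


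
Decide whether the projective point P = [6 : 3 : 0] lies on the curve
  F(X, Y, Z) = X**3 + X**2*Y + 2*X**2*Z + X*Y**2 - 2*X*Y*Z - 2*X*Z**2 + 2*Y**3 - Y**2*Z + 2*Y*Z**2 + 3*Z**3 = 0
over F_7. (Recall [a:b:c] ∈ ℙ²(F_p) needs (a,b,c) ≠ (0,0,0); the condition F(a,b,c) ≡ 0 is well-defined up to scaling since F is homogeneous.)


F(6,3,0) ≡ 5 (mod 7); P is NOT on the curve.

Evaluate F(6, 3, 0) term-by-term (mod 7).
  X**3 ↦ 1·216·1·1 = 216
  X**2*Y ↦ 1·36·3·1 = 108
  2*X**2*Z ↦ 2·36·1·0 = 0
  X*Y**2 ↦ 1·6·9·1 = 54
  -2*X*Y*Z ↦ -2·6·3·0 = 0
  -2*X*Z**2 ↦ -2·6·1·0 = 0
  2*Y**3 ↦ 2·1·27·1 = 54
  -Y**2*Z ↦ -1·1·9·0 = 0
  2*Y*Z**2 ↦ 2·1·3·0 = 0
  3*Z**3 ↦ 3·1·1·0 = 0
Sum: F(6, 3, 0) = (216) + (108) + (0) + (54) + (0) + (0) + (54) + (0) + (0) + (0) = 432.
Reducing mod 7: 432 ≡ 5 (mod 7).
Since F(a, b, c) ≡ 5 ≠ 0 (mod 7), P does NOT lie on the curve.


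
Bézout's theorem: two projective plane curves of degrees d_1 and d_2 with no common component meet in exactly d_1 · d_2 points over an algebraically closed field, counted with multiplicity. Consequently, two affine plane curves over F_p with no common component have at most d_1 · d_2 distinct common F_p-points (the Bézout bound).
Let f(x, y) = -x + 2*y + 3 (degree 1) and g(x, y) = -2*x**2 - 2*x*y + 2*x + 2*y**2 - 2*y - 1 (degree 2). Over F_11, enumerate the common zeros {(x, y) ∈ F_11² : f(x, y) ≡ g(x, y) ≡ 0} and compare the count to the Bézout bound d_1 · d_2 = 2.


Common zeros: {(9, 3)}; count = 1; Bézout bound = 2.

deg(f) = 1, deg(g) = 2, so Bézout bound = 2.
Scan x ∈ F_11. For each x, list the y ∈ F_11 with f(x, y) ≡ 0 and those with g(x, y) ≡ 0 (mod 11); the common zeros in that column are the intersection.
  x = 0: f ≡ 0 at y ∈ {4}; g ≡ 0 at y ∈ {3, 9}; common: ∅.
  x = 1: f ≡ 0 at y ∈ {10}; g ≡ 0 at y ∈ ∅; common: ∅.
  x = 2: f ≡ 0 at y ∈ {5}; g ≡ 0 at y ∈ ∅; common: ∅.
  x = 3: f ≡ 0 at y ∈ {0}; g ≡ 0 at y ∈ {6, 9}; common: ∅.
  x = 4: f ≡ 0 at y ∈ {6}; g ≡ 0 at y ∈ {1, 4}; common: ∅.
  x = 5: f ≡ 0 at y ∈ {1}; g ≡ 0 at y ∈ ∅; common: ∅.
  x = 6: f ≡ 0 at y ∈ {7}; g ≡ 0 at y ∈ ∅; common: ∅.
  x = 7: f ≡ 0 at y ∈ {2}; g ≡ 0 at y ∈ {1, 7}; common: ∅.
  x = 8: f ≡ 0 at y ∈ {8}; g ≡ 0 at y ∈ ∅; common: ∅.
  x = 9: f ≡ 0 at y ∈ {3}; g ≡ 0 at y ∈ {3, 7}; common: {3}.
  x = 10: f ≡ 0 at y ∈ {9}; g ≡ 0 at y ∈ ∅; common: ∅.
Collecting: common zeros = {(9, 3)}, so the count is 1.
Comparison with the Bézout bound: 1 ≤ 2 = deg(f)·deg(g), as expected for curves with no common component (the affine F_11-count falls short of the bound because intersections may lie at infinity, over extension fields, or carry multiplicity).


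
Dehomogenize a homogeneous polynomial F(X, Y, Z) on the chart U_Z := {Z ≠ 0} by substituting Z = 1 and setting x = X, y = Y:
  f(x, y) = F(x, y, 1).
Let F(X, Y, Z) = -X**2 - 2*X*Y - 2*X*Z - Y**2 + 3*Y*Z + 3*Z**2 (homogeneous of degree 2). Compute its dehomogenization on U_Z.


f(x, y) = -x**2 - 2*x*y - 2*x - y**2 + 3*y + 3

On U_Z we set Z = 1. Each monomial c·X^i·Y^j·Z^k in F becomes c·x^i·y^j·1^k = c·x^i·y^j.
Substituting Z = 1: F(X, Y, 1) = -x**2 - 2*x*y - 2*x - y**2 + 3*y + 3.
Note: deg(f) ≤ deg(F) = 2; strict inequality happens when F is divisible by Z (lost terms).


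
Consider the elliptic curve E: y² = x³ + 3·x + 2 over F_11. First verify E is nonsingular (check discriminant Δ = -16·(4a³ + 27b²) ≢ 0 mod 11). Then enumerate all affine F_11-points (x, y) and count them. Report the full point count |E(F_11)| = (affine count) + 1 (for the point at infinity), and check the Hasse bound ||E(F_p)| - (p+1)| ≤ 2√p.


Affine points = {(2, 4), (2, 7), (3, 4), (3, 7), (4, 1), (4, 10), (6, 4), (6, 7), (7, 5), (7, 6), (10, 3), (10, 8)}; affine count = 12; |E(F_11)| = 13.

Discriminant check: Δ ∝ 4a³ + 27b² = 4·3³ + 27·2² = 4·27 + 27·4 ≡ 7 (mod 11). Nonzero ⇒ E is nonsingular.
For each x ∈ F_11, compute rhs = x³ + 3·x + 2 mod 11, then count y ∈ F_11 with y² ≡ rhs.
  x = 0: rhs = 2, matching y values: none (0 points).
  x = 1: rhs = 6, matching y values: none (0 points).
  x = 2: rhs = 5, matching y values: 4, 7 (2 points).
  x = 3: rhs = 5, matching y values: 4, 7 (2 points).
  x = 4: rhs = 1, matching y values: 1, 10 (2 points).
  x = 5: rhs = 10, matching y values: none (0 points).
  x = 6: rhs = 5, matching y values: 4, 7 (2 points).
  x = 7: rhs = 3, matching y values: 5, 6 (2 points).
  x = 8: rhs = 10, matching y values: none (0 points).
  x = 9: rhs = 10, matching y values: none (0 points).
  x = 10: rhs = 9, matching y values: 3, 8 (2 points).
Total affine count: 12.
Full point count |E(F_11)| = 12 + 1 = 13.
Hasse bound: |13 − (11+1)| = |1| = 1 ≤ 2√11 ≈ 6.6332 ✓.


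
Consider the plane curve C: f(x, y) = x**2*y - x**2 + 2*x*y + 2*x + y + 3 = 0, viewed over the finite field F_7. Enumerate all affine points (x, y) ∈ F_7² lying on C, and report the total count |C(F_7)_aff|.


Affine F_7-points: {(0, 4), (1, 6), (2, 2), (3, 0), (4, 3), (5, 5), (6, 0), (6, 1), (6, 2), (6, 3), (6, 4), (6, 5), (6, 6)}; count = 13.

For each of the 49 pairs (x, y) ∈ F_7², evaluate f(x, y) mod 7. Record the zeros.
  x = 0: [0↦3, 1↦4, 2↦5, 3↦6, 4↦0, 5↦1, 6↦2]  zeros at y ∈ {4}
  x = 1: [0↦4, 1↦1, 2↦5, 3↦2, 4↦6, 5↦3, 6↦0]  zeros at y ∈ {6}
  x = 2: [0↦3, 1↦5, 2↦0, 3↦2, 4↦4, 5↦6, 6↦1]  zeros at y ∈ {2}
  x = 3: [0↦0, 1↦2, 2↦4, 3↦6, 4↦1, 5↦3, 6↦5]  zeros at y ∈ {0}
  x = 4: [0↦2, 1↦6, 2↦3, 3↦0, 4↦4, 5↦1, 6↦5]  zeros at y ∈ {3}
  x = 5: [0↦2, 1↦3, 2↦4, 3↦5, 4↦6, 5↦0, 6↦1]  zeros at y ∈ {5}
  x = 6: [0↦0, 1↦0, 2↦0, 3↦0, 4↦0, 5↦0, 6↦0]  zeros at y ∈ {0, 1, 2, 3, 4, 5, 6}
Collecting zeros: affine points = {(0, 4), (1, 6), (2, 2), (3, 0), (4, 3), (5, 5), (6, 0), (6, 1), (6, 2), (6, 3), (6, 4), (6, 5), (6, 6)}.
Total count |C(F_7)_aff| = 13.


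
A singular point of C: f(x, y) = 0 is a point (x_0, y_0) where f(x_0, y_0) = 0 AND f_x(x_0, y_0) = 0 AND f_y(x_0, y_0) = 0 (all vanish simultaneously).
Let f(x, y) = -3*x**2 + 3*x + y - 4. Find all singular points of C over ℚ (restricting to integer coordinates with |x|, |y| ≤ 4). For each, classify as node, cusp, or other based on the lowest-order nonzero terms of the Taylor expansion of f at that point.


No singular points in the scanned grid; C is smooth there.

Compute partial derivatives:
  f_x = 3 - 6*x.
  f_y = 1.
f_y = 1 is a nonzero constant, so f_y never vanishes: no point (x, y) can satisfy f = f_x = f_y = 0. In particular no (x, y) ∈ {−4, ..., 4}² is singular; the curve is smooth.


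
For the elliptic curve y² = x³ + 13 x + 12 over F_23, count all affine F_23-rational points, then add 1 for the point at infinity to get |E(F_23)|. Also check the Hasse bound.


Affine points = {(0, 9), (0, 14), (1, 7), (1, 16), (2, 0), (3, 3), (3, 20), (4, 6), (4, 17), (5, 8), (5, 15), (7, 3), (7, 20), (13, 3), (13, 20), (18, 11), (18, 12), (21, 1), (21, 22)}; affine count = 19; |E(F_23)| = 20.

Discriminant check: Δ ∝ 4a³ + 27b² = 4·13³ + 27·12² = 4·2197 + 27·144 ≡ 3 (mod 23). Nonzero ⇒ E is nonsingular.
For each x ∈ F_23, compute rhs = x³ + 13·x + 12 mod 23, then count y ∈ F_23 with y² ≡ rhs.
  x = 0: rhs = 12, matching y values: 9, 14 (2 points).
  x = 1: rhs = 3, matching y values: 7, 16 (2 points).
  x = 2: rhs = 0, matching y values: 0 (1 points).
  x = 3: rhs = 9, matching y values: 3, 20 (2 points).
  x = 4: rhs = 13, matching y values: 6, 17 (2 points).
  x = 5: rhs = 18, matching y values: 8, 15 (2 points).
  x = 6: rhs = 7, matching y values: none (0 points).
  x = 7: rhs = 9, matching y values: 3, 20 (2 points).
  x = 8: rhs = 7, matching y values: none (0 points).
  x = 9: rhs = 7, matching y values: none (0 points).
  x = 10: rhs = 15, matching y values: none (0 points).
  x = 11: rhs = 14, matching y values: none (0 points).
  x = 12: rhs = 10, matching y values: none (0 points).
  x = 13: rhs = 9, matching y values: 3, 20 (2 points).
  x = 14: rhs = 17, matching y values: none (0 points).
  x = 15: rhs = 17, matching y values: none (0 points).
  x = 16: rhs = 15, matching y values: none (0 points).
  x = 17: rhs = 17, matching y values: none (0 points).
  x = 18: rhs = 6, matching y values: 11, 12 (2 points).
  x = 19: rhs = 11, matching y values: none (0 points).
  x = 20: rhs = 15, matching y values: none (0 points).
  x = 21: rhs = 1, matching y values: 1, 22 (2 points).
  x = 22: rhs = 21, matching y values: none (0 points).
Total affine count: 19.
Full point count |E(F_23)| = 19 + 1 = 20.
Hasse bound: |20 − (23+1)| = |-4| = 4 ≤ 2√23 ≈ 9.5917 ✓.


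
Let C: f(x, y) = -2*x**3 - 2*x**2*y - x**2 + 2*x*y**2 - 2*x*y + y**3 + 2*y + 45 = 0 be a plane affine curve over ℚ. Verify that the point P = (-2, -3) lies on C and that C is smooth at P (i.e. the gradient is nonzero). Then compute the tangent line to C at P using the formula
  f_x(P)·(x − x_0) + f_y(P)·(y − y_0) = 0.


Tangent line at P: -20*x + 49*y + 107 = 0.

Step 1: f(-2, -3) = 0, so P lies on C.
Step 2: partial derivatives
  f_x(x, y) = -6*x**2 - 4*x*y - 2*x + 2*y**2 - 2*y, f_y(x, y) = -2*x**2 + 4*x*y - 2*x + 3*y**2 + 2.
  f_x(P) = -20, f_y(P) = 49 (gradient nonzero, so P is smooth).
Step 3: tangent line at P: -20·(x − -2) + 49·(y − -3) = 0.
Expanding: -20*x + 49*y + 107 = 0.


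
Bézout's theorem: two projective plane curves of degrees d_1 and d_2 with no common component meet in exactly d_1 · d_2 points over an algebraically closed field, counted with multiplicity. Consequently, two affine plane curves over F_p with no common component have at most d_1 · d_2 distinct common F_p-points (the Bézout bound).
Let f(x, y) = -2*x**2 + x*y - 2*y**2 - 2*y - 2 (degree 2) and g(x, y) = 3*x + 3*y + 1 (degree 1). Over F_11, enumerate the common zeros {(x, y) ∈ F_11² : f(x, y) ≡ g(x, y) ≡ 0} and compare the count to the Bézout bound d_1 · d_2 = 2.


Common zeros: ∅; count = 0; Bézout bound = 2.

deg(f) = 2, deg(g) = 1, so Bézout bound = 2.
Scan x ∈ F_11. For each x, list the y ∈ F_11 with f(x, y) ≡ 0 and those with g(x, y) ≡ 0 (mod 11); the common zeros in that column are the intersection.
  x = 0: f ≡ 0 at y ∈ ∅; g ≡ 0 at y ∈ {7}; common: ∅.
  x = 1: f ≡ 0 at y ∈ ∅; g ≡ 0 at y ∈ {6}; common: ∅.
  x = 2: f ≡ 0 at y ∈ ∅; g ≡ 0 at y ∈ {5}; common: ∅.
  x = 3: f ≡ 0 at y ∈ ∅; g ≡ 0 at y ∈ {4}; common: ∅.
  x = 4: f ≡ 0 at y ∈ ∅; g ≡ 0 at y ∈ {3}; common: ∅.
  x = 5: f ≡ 0 at y ∈ {9}; g ≡ 0 at y ∈ {2}; common: ∅.
  x = 6: f ≡ 0 at y ∈ ∅; g ≡ 0 at y ∈ {1}; common: ∅.
  x = 7: f ≡ 0 at y ∈ ∅; g ≡ 0 at y ∈ {0}; common: ∅.
  x = 8: f ≡ 0 at y ∈ ∅; g ≡ 0 at y ∈ {10}; common: ∅.
  x = 9: f ≡ 0 at y ∈ ∅; g ≡ 0 at y ∈ {9}; common: ∅.
  x = 10: f ≡ 0 at y ∈ ∅; g ≡ 0 at y ∈ {8}; common: ∅.
Collecting: common zeros = ∅, so the count is 0.
Comparison with the Bézout bound: 0 ≤ 2 = deg(f)·deg(g), as expected for curves with no common component (the affine F_11-count falls short of the bound because intersections may lie at infinity, over extension fields, or carry multiplicity).


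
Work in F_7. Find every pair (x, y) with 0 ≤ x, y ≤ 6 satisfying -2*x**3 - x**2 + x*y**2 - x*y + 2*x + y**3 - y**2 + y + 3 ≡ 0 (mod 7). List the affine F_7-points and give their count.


Affine F_7-points: {(0, 6), (2, 4), (3, 2), (4, 0), (4, 2), (6, 4)}; count = 6.

For each of the 49 pairs (x, y) ∈ F_7², evaluate f(x, y) mod 7. Record the zeros.
  x = 0: [0↦3, 1↦4, 2↦2, 3↦3, 4↦6, 5↦3, 6↦0]  zeros at y ∈ {6}
  x = 1: [0↦2, 1↦3, 2↦3, 3↦1, 4↦3, 5↦1, 6↦1]  zeros at y ∈ ∅
  x = 2: [0↦1, 1↦2, 2↦4, 3↦6, 4↦0, 5↦6, 6↦2]  zeros at y ∈ {4}
  x = 3: [0↦2, 1↦3, 2↦0, 3↦6, 4↦6, 5↦6, 6↦5]  zeros at y ∈ {2}
  x = 4: [0↦0, 1↦1, 2↦0, 3↦3, 4↦2, 5↦3, 6↦5]  zeros at y ∈ {0, 2}
  x = 5: [0↦4, 1↦5, 2↦6, 3↦6, 4↦4, 5↦6, 6↦4]  zeros at y ∈ ∅
  x = 6: [0↦2, 1↦3, 2↦6, 3↦3, 4↦0, 5↦3, 6↦4]  zeros at y ∈ {4}
Collecting zeros: affine points = {(0, 6), (2, 4), (3, 2), (4, 0), (4, 2), (6, 4)}.
Total count |C(F_7)_aff| = 6.


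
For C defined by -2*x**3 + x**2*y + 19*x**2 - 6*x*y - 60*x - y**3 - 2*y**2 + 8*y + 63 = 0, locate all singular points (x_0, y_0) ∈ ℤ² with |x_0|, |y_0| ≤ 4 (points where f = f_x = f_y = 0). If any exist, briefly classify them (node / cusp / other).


Singular points: {(3, -1)}; classification: cusp.

Compute partial derivatives:
  f_x = -6*x**2 + 2*x*y + 38*x - 6*y - 60.
  f_y = x**2 - 6*x - 3*y**2 - 4*y + 8.
Scan x_0 ∈ {−4, ..., 4}. For each x_0, f_y(x_0, y) is a polynomial in y; find its integer roots y ∈ {−4, ..., 4}, then test f_x and f at those candidates.
  x = -4: f_y(-4, y) = -3*y**2 - 4*y + 48; no integer root y with |y| ≤ 4.
  x = -3: f_y(-3, y) = -3*y**2 - 4*y + 35; no integer root y with |y| ≤ 4.
  x = -2: f_y(-2, y) = -3*y**2 - 4*y + 24; no integer root y with |y| ≤ 4.
  x = -1: f_y(-1, y) = -3*y**2 - 4*y + 15; vanishes at y ∈ {-3}. (-1, -3): f_x = -80 ≠ 0.
  x = 0: f_y(0, y) = -3*y**2 - 4*y + 8; no integer root y with |y| ≤ 4.
  x = 1: f_y(1, y) = -3*y**2 - 4*y + 3; no integer root y with |y| ≤ 4.
  x = 2: f_y(2, y) = -3*y**2 - 4*y; vanishes at y ∈ {0}. (2, 0): f_x = -8 ≠ 0.
  x = 3: f_y(3, y) = -3*y**2 - 4*y - 1; vanishes at y ∈ {-1}. (3, -1): f_x = 0, f = 0 — SINGULAR.
  x = 4: f_y(4, y) = -3*y**2 - 4*y; vanishes at y ∈ {0}. (4, 0): f_x = -4 ≠ 0.
Only singular point on the grid: (3, -1).
Classify: substitute x = 3 + u, y = -1 + v and expand: f = -2*u**3 + u**2*v - v**3 + v**2.
No constant or linear terms (consistent with a singular point). Quadratic part: v**2. Cubic part: -2*u**3 + u**2*v - v**3.
The quadratic part v**2 is a perfect square, so there is a single (double) tangent line v = 0, i.e. y = -1. Restricting the cubic part to that line (v = 0) leaves -2*u**3 ≠ 0, so f is not divisible by v and the branch is v² ≈ 2*u**3 to lowest order — this is a cusp.
Classification: cusp.


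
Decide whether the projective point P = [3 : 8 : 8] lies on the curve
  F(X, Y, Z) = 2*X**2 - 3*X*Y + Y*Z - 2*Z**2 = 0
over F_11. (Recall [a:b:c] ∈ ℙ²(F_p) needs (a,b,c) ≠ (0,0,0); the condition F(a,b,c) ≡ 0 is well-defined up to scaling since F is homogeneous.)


F(3,8,8) ≡ 3 (mod 11); P is NOT on the curve.

Evaluate F(3, 8, 8) term-by-term (mod 11).
  2*X**2 ↦ 2·9·1·1 = 18
  -3*X*Y ↦ -3·3·8·1 = -72
  Y*Z ↦ 1·1·8·8 = 64
  -2*Z**2 ↦ -2·1·1·64 = -128
Sum: F(3, 8, 8) = (18) + (-72) + (64) + (-128) = -118.
Reducing mod 11: -118 ≡ 3 (mod 11).
Since F(a, b, c) ≡ 3 ≠ 0 (mod 11), P does NOT lie on the curve.


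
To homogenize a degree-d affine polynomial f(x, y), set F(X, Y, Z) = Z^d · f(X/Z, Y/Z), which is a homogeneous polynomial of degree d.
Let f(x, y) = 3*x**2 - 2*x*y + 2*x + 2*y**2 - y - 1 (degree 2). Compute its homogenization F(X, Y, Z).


F(X, Y, Z) = 3*X**2 - 2*X*Y + 2*X*Z + 2*Y**2 - Y*Z - Z**2

deg(f) = 2.
Substitute x = X/Z, y = Y/Z into f, then multiply by Z^2.
  monomial 3·x^2·y^0 ↦ 3·X^2·Y^0·Z^0.
  monomial -2·x^1·y^1 ↦ -2·X^1·Y^1·Z^0.
  monomial 2·x^1·y^0 ↦ 2·X^1·Y^0·Z^1.
  monomial 2·x^0·y^2 ↦ 2·X^0·Y^2·Z^0.
  monomial -1·x^0·y^1 ↦ -1·X^0·Y^1·Z^1.
  monomial -1·x^0·y^0 ↦ -1·X^0·Y^0·Z^2.
Collecting: F(X, Y, Z) = 3*X**2 - 2*X*Y + 2*X*Z + 2*Y**2 - Y*Z - Z**2.


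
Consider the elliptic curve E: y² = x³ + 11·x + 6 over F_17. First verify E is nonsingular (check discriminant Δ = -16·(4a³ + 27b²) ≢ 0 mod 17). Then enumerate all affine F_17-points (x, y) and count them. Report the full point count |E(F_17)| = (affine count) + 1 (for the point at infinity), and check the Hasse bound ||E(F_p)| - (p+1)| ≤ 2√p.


Affine points = {(1, 1), (1, 16), (2, 6), (2, 11), (3, 7), (3, 10), (5, 4), (5, 13), (6, 4), (6, 13), (7, 1), (7, 16), (9, 1), (9, 16), (11, 8), (11, 9), (12, 8), (12, 9), (13, 0)}; affine count = 19; |E(F_17)| = 20.

Discriminant check: Δ ∝ 4a³ + 27b² = 4·11³ + 27·6² = 4·1331 + 27·36 ≡ 6 (mod 17). Nonzero ⇒ E is nonsingular.
For each x ∈ F_17, compute rhs = x³ + 11·x + 6 mod 17, then count y ∈ F_17 with y² ≡ rhs.
  x = 0: rhs = 6, matching y values: none (0 points).
  x = 1: rhs = 1, matching y values: 1, 16 (2 points).
  x = 2: rhs = 2, matching y values: 6, 11 (2 points).
  x = 3: rhs = 15, matching y values: 7, 10 (2 points).
  x = 4: rhs = 12, matching y values: none (0 points).
  x = 5: rhs = 16, matching y values: 4, 13 (2 points).
  x = 6: rhs = 16, matching y values: 4, 13 (2 points).
  x = 7: rhs = 1, matching y values: 1, 16 (2 points).
  x = 8: rhs = 11, matching y values: none (0 points).
  x = 9: rhs = 1, matching y values: 1, 16 (2 points).
  x = 10: rhs = 11, matching y values: none (0 points).
  x = 11: rhs = 13, matching y values: 8, 9 (2 points).
  x = 12: rhs = 13, matching y values: 8, 9 (2 points).
  x = 13: rhs = 0, matching y values: 0 (1 points).
  x = 14: rhs = 14, matching y values: none (0 points).
  x = 15: rhs = 10, matching y values: none (0 points).
  x = 16: rhs = 11, matching y values: none (0 points).
Total affine count: 19.
Full point count |E(F_17)| = 19 + 1 = 20.
Hasse bound: |20 − (17+1)| = |2| = 2 ≤ 2√17 ≈ 8.2462 ✓.
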